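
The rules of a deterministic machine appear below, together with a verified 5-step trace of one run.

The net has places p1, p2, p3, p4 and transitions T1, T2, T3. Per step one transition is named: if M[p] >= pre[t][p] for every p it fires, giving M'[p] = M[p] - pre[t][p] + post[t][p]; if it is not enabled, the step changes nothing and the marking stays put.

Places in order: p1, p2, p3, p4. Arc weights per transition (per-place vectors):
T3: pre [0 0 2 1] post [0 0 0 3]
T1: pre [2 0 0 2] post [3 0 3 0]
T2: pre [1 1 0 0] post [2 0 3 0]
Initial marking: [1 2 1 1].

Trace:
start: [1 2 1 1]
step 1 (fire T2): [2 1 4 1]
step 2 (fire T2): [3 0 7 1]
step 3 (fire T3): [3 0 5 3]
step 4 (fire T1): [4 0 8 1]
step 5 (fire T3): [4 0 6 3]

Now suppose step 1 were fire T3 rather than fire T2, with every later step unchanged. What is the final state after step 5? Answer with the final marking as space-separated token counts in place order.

3 1 3 3

(re-executing from step 1 with the substitution; state before step 1: [1 2 1 1])
step 1 (fire T3): [1 2 1 1]
step 2 (fire T2): [2 1 4 1]
step 3 (fire T3): [2 1 2 3]
step 4 (fire T1): [3 1 5 1]
step 5 (fire T3): [3 1 3 3]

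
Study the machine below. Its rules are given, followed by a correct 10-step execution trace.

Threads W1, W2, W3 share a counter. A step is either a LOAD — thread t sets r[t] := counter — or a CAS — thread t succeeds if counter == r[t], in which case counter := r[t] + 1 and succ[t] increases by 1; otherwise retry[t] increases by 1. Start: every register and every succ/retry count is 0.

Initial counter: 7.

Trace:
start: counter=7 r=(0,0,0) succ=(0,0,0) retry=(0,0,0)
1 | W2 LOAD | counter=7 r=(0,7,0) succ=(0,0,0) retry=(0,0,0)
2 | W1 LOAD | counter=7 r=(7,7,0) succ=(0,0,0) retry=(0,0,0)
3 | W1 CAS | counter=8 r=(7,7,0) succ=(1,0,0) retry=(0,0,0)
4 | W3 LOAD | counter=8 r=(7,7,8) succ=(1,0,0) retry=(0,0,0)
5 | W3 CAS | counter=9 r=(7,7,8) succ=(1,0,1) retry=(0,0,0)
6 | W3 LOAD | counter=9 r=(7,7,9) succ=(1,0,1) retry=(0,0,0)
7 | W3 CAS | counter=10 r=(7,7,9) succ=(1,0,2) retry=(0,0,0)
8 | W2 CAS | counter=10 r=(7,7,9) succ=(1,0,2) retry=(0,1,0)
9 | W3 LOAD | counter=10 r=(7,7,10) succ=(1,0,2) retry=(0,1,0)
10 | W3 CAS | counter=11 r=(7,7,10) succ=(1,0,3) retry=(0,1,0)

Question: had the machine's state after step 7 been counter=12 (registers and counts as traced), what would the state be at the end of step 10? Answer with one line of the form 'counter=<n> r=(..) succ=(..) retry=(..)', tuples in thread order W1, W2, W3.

state after step 7 := counter=12 r=(7,7,9) succ=(1,0,2) retry=(0,0,0)
8 | W2 CAS | counter=12 r=(7,7,9) succ=(1,0,2) retry=(0,1,0)
9 | W3 LOAD | counter=12 r=(7,7,12) succ=(1,0,2) retry=(0,1,0)
10 | W3 CAS | counter=13 r=(7,7,12) succ=(1,0,3) retry=(0,1,0)

counter=13 r=(7,7,12) succ=(1,0,3) retry=(0,1,0)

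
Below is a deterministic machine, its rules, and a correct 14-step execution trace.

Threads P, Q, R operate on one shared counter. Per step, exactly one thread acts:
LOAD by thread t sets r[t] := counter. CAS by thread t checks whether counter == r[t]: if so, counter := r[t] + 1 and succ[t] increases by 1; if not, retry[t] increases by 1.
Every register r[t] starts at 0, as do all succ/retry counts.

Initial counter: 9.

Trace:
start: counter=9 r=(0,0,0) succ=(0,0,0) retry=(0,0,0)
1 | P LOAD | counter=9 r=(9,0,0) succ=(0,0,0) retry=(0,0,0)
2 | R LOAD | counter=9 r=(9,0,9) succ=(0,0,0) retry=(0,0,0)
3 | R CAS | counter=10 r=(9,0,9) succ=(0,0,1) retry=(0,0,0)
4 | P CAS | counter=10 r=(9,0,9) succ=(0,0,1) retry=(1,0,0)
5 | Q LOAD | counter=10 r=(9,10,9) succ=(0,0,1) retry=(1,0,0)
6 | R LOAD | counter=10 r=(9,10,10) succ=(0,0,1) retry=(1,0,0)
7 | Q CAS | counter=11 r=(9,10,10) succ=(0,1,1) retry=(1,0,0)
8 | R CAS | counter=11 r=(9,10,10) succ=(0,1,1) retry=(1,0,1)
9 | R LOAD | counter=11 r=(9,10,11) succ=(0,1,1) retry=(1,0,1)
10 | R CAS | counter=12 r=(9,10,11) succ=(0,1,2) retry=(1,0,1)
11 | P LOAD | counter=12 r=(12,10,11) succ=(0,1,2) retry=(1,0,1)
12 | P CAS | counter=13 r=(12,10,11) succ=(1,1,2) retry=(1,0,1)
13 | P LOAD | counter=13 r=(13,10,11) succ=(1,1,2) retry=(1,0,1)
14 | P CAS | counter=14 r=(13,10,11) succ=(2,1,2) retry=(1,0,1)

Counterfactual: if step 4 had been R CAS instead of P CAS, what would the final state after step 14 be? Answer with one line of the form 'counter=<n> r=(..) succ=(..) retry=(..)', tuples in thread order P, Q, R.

(re-executing from step 4 with the substitution; state before step 4: counter=10 r=(9,0,9) succ=(0,0,1) retry=(0,0,0))
4 | R CAS | counter=10 r=(9,0,9) succ=(0,0,1) retry=(0,0,1)
5 | Q LOAD | counter=10 r=(9,10,9) succ=(0,0,1) retry=(0,0,1)
6 | R LOAD | counter=10 r=(9,10,10) succ=(0,0,1) retry=(0,0,1)
7 | Q CAS | counter=11 r=(9,10,10) succ=(0,1,1) retry=(0,0,1)
8 | R CAS | counter=11 r=(9,10,10) succ=(0,1,1) retry=(0,0,2)
9 | R LOAD | counter=11 r=(9,10,11) succ=(0,1,1) retry=(0,0,2)
10 | R CAS | counter=12 r=(9,10,11) succ=(0,1,2) retry=(0,0,2)
11 | P LOAD | counter=12 r=(12,10,11) succ=(0,1,2) retry=(0,0,2)
12 | P CAS | counter=13 r=(12,10,11) succ=(1,1,2) retry=(0,0,2)
13 | P LOAD | counter=13 r=(13,10,11) succ=(1,1,2) retry=(0,0,2)
14 | P CAS | counter=14 r=(13,10,11) succ=(2,1,2) retry=(0,0,2)

counter=14 r=(13,10,11) succ=(2,1,2) retry=(0,0,2)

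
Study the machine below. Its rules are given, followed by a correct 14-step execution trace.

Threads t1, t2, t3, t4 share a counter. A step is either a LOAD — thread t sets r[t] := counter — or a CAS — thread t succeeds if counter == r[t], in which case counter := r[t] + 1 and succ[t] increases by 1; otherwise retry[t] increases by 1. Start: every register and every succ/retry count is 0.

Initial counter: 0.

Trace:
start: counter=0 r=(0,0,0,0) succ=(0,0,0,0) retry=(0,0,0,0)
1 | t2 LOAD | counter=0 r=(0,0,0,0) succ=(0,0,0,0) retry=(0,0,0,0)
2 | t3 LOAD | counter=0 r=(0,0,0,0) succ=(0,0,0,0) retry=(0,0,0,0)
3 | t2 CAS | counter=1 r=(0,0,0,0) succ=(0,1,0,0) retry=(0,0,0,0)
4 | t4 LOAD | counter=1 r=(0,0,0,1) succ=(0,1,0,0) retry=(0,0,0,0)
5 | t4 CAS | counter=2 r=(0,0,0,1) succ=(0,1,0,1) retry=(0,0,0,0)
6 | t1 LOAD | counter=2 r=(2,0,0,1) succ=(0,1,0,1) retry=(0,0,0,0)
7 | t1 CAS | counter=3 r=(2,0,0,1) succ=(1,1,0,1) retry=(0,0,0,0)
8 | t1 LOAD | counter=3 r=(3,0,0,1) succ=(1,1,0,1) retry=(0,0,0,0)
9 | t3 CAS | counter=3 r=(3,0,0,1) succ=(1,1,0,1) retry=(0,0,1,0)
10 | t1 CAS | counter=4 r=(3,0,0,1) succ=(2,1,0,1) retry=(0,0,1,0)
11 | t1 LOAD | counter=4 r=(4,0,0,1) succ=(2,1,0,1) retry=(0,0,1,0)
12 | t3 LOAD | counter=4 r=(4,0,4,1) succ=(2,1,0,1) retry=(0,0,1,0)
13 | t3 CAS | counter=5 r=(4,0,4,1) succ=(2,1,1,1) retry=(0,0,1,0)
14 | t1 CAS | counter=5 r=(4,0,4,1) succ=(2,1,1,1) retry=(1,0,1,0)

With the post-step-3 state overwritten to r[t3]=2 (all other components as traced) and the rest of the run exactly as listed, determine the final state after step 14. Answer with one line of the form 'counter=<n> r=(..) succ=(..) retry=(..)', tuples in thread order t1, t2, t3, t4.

counter=5 r=(4,0,4,1) succ=(2,1,1,1) retry=(1,0,1,0)

state after step 3 := counter=1 r=(0,0,2,0) succ=(0,1,0,0) retry=(0,0,0,0)
4 | t4 LOAD | counter=1 r=(0,0,2,1) succ=(0,1,0,0) retry=(0,0,0,0)
5 | t4 CAS | counter=2 r=(0,0,2,1) succ=(0,1,0,1) retry=(0,0,0,0)
6 | t1 LOAD | counter=2 r=(2,0,2,1) succ=(0,1,0,1) retry=(0,0,0,0)
7 | t1 CAS | counter=3 r=(2,0,2,1) succ=(1,1,0,1) retry=(0,0,0,0)
8 | t1 LOAD | counter=3 r=(3,0,2,1) succ=(1,1,0,1) retry=(0,0,0,0)
9 | t3 CAS | counter=3 r=(3,0,2,1) succ=(1,1,0,1) retry=(0,0,1,0)
10 | t1 CAS | counter=4 r=(3,0,2,1) succ=(2,1,0,1) retry=(0,0,1,0)
11 | t1 LOAD | counter=4 r=(4,0,2,1) succ=(2,1,0,1) retry=(0,0,1,0)
12 | t3 LOAD | counter=4 r=(4,0,4,1) succ=(2,1,0,1) retry=(0,0,1,0)
13 | t3 CAS | counter=5 r=(4,0,4,1) succ=(2,1,1,1) retry=(0,0,1,0)
14 | t1 CAS | counter=5 r=(4,0,4,1) succ=(2,1,1,1) retry=(1,0,1,0)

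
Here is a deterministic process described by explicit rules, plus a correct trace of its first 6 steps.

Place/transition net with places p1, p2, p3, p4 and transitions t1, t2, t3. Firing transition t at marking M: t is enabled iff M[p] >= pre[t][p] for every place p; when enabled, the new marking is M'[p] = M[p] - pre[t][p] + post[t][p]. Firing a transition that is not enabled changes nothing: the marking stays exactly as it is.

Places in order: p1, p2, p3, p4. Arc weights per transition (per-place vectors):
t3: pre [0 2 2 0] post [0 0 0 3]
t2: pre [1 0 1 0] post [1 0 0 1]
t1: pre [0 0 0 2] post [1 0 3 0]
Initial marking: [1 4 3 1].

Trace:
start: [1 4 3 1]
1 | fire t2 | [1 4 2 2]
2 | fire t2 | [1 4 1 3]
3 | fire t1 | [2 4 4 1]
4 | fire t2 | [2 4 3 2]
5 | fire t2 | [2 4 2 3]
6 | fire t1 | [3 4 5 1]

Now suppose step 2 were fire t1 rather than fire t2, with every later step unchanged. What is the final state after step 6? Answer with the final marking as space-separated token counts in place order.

3 4 6 0

(re-executing from step 2 with the substitution; state before step 2: [1 4 2 2])
2 | fire t1 | [2 4 5 0]
3 | fire t1 | [2 4 5 0]
4 | fire t2 | [2 4 4 1]
5 | fire t2 | [2 4 3 2]
6 | fire t1 | [3 4 6 0]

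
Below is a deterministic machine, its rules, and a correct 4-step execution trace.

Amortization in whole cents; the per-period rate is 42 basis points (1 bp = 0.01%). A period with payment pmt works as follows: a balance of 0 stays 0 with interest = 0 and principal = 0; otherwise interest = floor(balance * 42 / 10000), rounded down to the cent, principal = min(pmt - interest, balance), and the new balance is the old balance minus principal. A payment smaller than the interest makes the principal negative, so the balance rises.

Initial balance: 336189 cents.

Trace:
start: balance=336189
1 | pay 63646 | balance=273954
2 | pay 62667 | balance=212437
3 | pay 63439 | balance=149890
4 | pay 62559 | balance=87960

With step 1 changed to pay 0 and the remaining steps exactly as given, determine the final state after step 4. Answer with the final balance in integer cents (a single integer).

(re-executing from step 1 with the substitution; state before step 1: balance=336189)
1 | pay 0 | balance=337600
2 | pay 62667 | balance=276350
3 | pay 63439 | balance=214071
4 | pay 62559 | balance=152411

152411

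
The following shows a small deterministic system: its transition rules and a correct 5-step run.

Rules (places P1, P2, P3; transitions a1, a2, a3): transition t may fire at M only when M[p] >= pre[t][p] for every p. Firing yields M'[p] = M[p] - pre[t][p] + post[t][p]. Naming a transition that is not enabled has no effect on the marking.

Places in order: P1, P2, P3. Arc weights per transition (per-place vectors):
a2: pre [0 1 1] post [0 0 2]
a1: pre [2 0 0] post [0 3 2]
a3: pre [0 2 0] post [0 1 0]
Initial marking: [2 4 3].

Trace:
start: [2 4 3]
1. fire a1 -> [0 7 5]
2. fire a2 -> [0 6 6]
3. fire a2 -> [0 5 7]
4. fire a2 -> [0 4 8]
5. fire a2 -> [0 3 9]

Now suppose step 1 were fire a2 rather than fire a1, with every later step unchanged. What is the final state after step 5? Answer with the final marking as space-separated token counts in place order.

2 0 7

(re-executing from step 1 with the substitution; state before step 1: [2 4 3])
1. fire a2 -> [2 3 4]
2. fire a2 -> [2 2 5]
3. fire a2 -> [2 1 6]
4. fire a2 -> [2 0 7]
5. fire a2 -> [2 0 7]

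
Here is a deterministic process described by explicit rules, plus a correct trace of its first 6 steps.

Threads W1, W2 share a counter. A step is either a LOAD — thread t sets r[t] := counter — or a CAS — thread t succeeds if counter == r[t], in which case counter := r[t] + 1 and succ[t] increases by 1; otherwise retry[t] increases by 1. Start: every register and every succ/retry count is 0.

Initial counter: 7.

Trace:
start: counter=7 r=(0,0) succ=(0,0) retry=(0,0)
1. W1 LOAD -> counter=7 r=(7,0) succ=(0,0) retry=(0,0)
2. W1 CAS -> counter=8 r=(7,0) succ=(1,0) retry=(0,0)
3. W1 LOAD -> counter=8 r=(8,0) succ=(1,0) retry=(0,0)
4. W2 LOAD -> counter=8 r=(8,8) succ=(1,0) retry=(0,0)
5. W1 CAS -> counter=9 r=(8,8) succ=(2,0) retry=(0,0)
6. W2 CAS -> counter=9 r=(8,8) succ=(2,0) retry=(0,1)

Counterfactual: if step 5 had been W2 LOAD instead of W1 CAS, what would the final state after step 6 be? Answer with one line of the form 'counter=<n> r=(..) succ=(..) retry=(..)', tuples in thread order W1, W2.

counter=9 r=(8,8) succ=(1,1) retry=(0,0)

(re-executing from step 5 with the substitution; state before step 5: counter=8 r=(8,8) succ=(1,0) retry=(0,0))
5. W2 LOAD -> counter=8 r=(8,8) succ=(1,0) retry=(0,0)
6. W2 CAS -> counter=9 r=(8,8) succ=(1,1) retry=(0,0)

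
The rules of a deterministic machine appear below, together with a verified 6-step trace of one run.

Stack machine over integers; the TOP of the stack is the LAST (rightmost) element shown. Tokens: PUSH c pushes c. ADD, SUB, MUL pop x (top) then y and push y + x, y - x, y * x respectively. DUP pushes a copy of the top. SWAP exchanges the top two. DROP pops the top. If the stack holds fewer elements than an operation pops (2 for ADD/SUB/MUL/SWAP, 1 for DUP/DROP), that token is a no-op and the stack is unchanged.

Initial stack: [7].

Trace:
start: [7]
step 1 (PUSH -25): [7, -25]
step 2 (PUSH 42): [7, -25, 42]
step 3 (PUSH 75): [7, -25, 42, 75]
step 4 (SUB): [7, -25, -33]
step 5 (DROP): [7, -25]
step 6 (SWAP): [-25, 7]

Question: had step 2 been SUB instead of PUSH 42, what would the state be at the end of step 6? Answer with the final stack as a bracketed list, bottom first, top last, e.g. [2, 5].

[]

(re-executing from step 2 with the substitution; state before step 2: [7, -25])
step 2 (SUB): [32]
step 3 (PUSH 75): [32, 75]
step 4 (SUB): [-43]
step 5 (DROP): []
step 6 (SWAP): []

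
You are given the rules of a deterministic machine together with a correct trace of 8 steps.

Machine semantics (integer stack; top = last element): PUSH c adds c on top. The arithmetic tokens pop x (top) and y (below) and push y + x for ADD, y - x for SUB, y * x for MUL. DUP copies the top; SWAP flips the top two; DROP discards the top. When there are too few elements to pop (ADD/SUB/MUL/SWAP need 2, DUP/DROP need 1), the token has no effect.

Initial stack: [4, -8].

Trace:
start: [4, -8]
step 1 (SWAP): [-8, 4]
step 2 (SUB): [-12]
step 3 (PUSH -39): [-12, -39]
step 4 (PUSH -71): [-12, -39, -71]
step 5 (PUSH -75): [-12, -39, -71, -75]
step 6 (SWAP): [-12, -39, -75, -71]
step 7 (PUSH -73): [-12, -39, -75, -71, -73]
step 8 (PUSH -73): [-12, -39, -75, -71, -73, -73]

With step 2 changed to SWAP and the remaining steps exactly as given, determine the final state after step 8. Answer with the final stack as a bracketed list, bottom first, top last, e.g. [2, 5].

(re-executing from step 2 with the substitution; state before step 2: [-8, 4])
step 2 (SWAP): [4, -8]
step 3 (PUSH -39): [4, -8, -39]
step 4 (PUSH -71): [4, -8, -39, -71]
step 5 (PUSH -75): [4, -8, -39, -71, -75]
step 6 (SWAP): [4, -8, -39, -75, -71]
step 7 (PUSH -73): [4, -8, -39, -75, -71, -73]
step 8 (PUSH -73): [4, -8, -39, -75, -71, -73, -73]

[4, -8, -39, -75, -71, -73, -73]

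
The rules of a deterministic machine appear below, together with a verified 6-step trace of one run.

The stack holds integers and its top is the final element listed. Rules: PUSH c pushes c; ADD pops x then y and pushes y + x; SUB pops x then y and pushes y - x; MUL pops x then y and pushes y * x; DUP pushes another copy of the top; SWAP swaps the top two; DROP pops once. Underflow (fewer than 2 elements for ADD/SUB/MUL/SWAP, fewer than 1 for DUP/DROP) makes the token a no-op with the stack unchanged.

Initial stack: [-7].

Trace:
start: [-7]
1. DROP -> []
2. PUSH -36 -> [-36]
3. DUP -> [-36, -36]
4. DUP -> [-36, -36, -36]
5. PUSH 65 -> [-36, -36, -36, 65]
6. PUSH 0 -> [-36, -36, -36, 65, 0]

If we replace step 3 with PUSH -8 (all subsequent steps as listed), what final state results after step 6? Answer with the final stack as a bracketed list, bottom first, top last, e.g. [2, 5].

(re-executing from step 3 with the substitution; state before step 3: [-36])
3. PUSH -8 -> [-36, -8]
4. DUP -> [-36, -8, -8]
5. PUSH 65 -> [-36, -8, -8, 65]
6. PUSH 0 -> [-36, -8, -8, 65, 0]

[-36, -8, -8, 65, 0]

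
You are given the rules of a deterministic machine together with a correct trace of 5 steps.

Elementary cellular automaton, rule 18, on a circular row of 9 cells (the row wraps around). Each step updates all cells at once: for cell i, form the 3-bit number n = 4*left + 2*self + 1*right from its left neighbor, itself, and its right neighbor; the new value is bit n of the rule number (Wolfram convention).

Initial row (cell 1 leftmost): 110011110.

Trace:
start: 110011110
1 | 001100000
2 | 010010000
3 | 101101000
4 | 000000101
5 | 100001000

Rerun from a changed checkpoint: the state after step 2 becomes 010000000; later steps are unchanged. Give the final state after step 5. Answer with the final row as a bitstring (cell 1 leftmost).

101010010

state after step 2 := 010000000
3 | 101000000
4 | 000100001
5 | 101010010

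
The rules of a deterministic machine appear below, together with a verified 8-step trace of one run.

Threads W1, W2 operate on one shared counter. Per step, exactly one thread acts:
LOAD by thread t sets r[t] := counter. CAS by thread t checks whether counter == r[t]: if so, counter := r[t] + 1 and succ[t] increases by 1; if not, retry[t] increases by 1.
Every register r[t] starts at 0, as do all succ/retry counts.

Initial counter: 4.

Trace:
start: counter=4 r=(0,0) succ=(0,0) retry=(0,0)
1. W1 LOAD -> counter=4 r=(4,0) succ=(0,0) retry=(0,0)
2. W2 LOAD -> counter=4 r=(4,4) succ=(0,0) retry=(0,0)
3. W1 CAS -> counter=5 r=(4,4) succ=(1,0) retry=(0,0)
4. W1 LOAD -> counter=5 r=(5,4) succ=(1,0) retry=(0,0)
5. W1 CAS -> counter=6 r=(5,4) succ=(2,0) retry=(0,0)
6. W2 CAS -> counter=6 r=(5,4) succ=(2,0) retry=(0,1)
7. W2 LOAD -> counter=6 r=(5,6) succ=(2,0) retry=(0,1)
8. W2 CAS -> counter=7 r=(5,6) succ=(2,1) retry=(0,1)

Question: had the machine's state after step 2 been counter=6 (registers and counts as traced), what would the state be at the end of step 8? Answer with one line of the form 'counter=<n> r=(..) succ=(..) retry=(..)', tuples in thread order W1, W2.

counter=8 r=(6,7) succ=(1,1) retry=(1,1)

state after step 2 := counter=6 r=(4,4) succ=(0,0) retry=(0,0)
3. W1 CAS -> counter=6 r=(4,4) succ=(0,0) retry=(1,0)
4. W1 LOAD -> counter=6 r=(6,4) succ=(0,0) retry=(1,0)
5. W1 CAS -> counter=7 r=(6,4) succ=(1,0) retry=(1,0)
6. W2 CAS -> counter=7 r=(6,4) succ=(1,0) retry=(1,1)
7. W2 LOAD -> counter=7 r=(6,7) succ=(1,0) retry=(1,1)
8. W2 CAS -> counter=8 r=(6,7) succ=(1,1) retry=(1,1)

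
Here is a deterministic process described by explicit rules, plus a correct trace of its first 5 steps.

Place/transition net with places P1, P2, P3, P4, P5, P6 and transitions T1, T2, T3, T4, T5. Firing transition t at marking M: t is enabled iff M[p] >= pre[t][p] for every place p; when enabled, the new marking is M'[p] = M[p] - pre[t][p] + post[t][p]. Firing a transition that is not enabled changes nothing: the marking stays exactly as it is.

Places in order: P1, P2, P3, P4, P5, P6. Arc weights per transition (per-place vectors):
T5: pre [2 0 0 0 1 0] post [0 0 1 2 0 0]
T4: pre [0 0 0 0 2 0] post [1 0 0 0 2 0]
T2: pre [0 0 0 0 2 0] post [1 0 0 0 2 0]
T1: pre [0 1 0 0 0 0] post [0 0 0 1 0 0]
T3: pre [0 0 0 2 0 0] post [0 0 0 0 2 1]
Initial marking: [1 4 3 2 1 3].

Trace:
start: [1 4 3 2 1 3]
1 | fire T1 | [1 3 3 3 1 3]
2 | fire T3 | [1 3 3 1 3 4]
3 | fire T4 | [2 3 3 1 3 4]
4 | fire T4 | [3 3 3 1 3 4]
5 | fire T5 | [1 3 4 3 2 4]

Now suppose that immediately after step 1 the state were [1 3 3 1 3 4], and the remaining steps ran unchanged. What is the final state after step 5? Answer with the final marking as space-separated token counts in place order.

state after step 1 := [1 3 3 1 3 4]
2 | fire T3 | [1 3 3 1 3 4]
3 | fire T4 | [2 3 3 1 3 4]
4 | fire T4 | [3 3 3 1 3 4]
5 | fire T5 | [1 3 4 3 2 4]

1 3 4 3 2 4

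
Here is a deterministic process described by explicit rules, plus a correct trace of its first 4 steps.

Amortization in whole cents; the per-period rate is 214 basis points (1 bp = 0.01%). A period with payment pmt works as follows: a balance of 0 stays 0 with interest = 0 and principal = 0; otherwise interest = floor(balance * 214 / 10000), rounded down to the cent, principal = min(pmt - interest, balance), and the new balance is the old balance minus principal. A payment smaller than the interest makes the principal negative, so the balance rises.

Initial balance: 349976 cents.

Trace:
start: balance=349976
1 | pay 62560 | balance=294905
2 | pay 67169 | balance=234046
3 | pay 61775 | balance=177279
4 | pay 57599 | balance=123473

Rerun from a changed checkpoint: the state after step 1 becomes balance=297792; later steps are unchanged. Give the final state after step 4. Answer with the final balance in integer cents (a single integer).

126550

state after step 1 := balance=297792
2 | pay 67169 | balance=236995
3 | pay 61775 | balance=180291
4 | pay 57599 | balance=126550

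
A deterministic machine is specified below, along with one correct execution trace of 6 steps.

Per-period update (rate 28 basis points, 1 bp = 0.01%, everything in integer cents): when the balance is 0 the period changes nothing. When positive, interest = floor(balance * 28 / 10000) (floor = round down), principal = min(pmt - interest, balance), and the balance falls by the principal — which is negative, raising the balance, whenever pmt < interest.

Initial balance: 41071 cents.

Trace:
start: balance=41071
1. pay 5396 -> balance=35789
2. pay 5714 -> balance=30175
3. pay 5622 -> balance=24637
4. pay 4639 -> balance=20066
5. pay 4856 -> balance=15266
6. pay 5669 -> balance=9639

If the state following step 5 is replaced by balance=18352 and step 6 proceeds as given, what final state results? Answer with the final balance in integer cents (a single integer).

state after step 5 := balance=18352
6. pay 5669 -> balance=12734

12734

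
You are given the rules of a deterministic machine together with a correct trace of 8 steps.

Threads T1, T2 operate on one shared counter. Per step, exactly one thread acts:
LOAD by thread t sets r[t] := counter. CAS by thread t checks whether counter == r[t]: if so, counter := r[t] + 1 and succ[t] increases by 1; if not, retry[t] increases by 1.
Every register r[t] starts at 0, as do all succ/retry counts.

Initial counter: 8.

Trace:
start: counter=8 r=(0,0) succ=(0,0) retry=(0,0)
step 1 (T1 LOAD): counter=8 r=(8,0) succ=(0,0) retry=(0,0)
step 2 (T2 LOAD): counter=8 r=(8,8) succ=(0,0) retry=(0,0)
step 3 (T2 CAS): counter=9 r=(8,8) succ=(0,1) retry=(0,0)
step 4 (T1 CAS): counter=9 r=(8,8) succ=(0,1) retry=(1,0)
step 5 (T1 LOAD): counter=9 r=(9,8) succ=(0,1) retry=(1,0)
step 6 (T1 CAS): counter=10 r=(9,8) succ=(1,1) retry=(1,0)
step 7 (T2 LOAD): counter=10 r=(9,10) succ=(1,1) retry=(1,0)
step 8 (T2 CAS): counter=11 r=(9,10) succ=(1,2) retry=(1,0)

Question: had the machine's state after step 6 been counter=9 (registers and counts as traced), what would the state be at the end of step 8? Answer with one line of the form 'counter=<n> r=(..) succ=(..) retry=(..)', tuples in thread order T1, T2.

counter=10 r=(9,9) succ=(1,2) retry=(1,0)

state after step 6 := counter=9 r=(9,8) succ=(1,1) retry=(1,0)
step 7 (T2 LOAD): counter=9 r=(9,9) succ=(1,1) retry=(1,0)
step 8 (T2 CAS): counter=10 r=(9,9) succ=(1,2) retry=(1,0)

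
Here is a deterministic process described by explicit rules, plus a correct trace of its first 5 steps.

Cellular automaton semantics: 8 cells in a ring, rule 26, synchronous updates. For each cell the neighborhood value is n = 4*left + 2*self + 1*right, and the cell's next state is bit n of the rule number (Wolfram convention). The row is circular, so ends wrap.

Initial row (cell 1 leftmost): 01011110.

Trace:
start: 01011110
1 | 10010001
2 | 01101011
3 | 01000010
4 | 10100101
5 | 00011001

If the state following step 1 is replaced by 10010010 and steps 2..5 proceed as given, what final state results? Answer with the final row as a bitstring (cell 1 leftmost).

state after step 1 := 10010010
2 | 01101100
3 | 11001010
4 | 10110000
5 | 00101001

00101001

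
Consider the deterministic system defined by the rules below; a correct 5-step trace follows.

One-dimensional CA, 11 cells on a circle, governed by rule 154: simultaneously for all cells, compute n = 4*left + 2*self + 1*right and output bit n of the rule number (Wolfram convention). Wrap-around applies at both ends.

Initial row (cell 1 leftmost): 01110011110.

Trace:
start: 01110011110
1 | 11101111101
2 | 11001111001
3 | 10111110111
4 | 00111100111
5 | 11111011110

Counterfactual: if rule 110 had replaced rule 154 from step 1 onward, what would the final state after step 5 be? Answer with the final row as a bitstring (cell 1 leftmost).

(re-executing steps 1..5 under rule 110; state before step 1: 01110011110)
1 | 11010110010
2 | 11111110111
3 | 00000011100
4 | 00000110100
5 | 00001111100

00001111100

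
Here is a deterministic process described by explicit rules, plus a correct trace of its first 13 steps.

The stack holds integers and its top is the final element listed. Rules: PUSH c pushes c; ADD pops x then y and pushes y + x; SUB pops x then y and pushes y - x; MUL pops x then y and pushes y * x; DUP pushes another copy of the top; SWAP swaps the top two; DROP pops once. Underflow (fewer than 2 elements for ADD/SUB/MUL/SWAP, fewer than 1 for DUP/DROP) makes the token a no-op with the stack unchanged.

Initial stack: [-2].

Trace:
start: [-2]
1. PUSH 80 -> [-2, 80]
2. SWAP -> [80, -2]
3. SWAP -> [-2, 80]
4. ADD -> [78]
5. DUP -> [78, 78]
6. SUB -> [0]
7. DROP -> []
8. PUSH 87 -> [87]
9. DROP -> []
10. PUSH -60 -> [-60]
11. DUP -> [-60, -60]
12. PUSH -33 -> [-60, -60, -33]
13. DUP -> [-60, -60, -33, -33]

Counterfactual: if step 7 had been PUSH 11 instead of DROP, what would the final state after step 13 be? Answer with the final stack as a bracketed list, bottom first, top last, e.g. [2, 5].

[0, 11, -60, -60, -33, -33]

(re-executing from step 7 with the substitution; state before step 7: [0])
7. PUSH 11 -> [0, 11]
8. PUSH 87 -> [0, 11, 87]
9. DROP -> [0, 11]
10. PUSH -60 -> [0, 11, -60]
11. DUP -> [0, 11, -60, -60]
12. PUSH -33 -> [0, 11, -60, -60, -33]
13. DUP -> [0, 11, -60, -60, -33, -33]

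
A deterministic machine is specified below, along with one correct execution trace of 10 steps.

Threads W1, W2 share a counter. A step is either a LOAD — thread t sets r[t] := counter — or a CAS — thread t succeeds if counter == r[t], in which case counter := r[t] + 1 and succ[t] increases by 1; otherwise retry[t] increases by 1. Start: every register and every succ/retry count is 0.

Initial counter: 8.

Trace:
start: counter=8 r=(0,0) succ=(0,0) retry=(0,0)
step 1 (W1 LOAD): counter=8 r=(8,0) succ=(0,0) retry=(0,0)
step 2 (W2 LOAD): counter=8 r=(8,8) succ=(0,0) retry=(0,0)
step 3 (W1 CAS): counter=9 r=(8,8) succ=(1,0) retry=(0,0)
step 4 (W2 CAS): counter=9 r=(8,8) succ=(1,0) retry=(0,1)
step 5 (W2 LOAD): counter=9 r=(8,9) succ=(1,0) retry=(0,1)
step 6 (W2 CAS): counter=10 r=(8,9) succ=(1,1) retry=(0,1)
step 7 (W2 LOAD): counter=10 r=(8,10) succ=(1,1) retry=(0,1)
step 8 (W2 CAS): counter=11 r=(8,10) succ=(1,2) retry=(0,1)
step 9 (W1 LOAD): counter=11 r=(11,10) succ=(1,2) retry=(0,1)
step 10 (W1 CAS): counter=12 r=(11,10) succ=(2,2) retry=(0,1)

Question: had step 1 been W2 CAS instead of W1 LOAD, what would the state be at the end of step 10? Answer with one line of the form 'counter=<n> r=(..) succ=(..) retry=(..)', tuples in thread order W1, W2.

counter=12 r=(11,10) succ=(1,3) retry=(1,1)

(re-executing from step 1 with the substitution; state before step 1: counter=8 r=(0,0) succ=(0,0) retry=(0,0))
step 1 (W2 CAS): counter=8 r=(0,0) succ=(0,0) retry=(0,1)
step 2 (W2 LOAD): counter=8 r=(0,8) succ=(0,0) retry=(0,1)
step 3 (W1 CAS): counter=8 r=(0,8) succ=(0,0) retry=(1,1)
step 4 (W2 CAS): counter=9 r=(0,8) succ=(0,1) retry=(1,1)
step 5 (W2 LOAD): counter=9 r=(0,9) succ=(0,1) retry=(1,1)
step 6 (W2 CAS): counter=10 r=(0,9) succ=(0,2) retry=(1,1)
step 7 (W2 LOAD): counter=10 r=(0,10) succ=(0,2) retry=(1,1)
step 8 (W2 CAS): counter=11 r=(0,10) succ=(0,3) retry=(1,1)
step 9 (W1 LOAD): counter=11 r=(11,10) succ=(0,3) retry=(1,1)
step 10 (W1 CAS): counter=12 r=(11,10) succ=(1,3) retry=(1,1)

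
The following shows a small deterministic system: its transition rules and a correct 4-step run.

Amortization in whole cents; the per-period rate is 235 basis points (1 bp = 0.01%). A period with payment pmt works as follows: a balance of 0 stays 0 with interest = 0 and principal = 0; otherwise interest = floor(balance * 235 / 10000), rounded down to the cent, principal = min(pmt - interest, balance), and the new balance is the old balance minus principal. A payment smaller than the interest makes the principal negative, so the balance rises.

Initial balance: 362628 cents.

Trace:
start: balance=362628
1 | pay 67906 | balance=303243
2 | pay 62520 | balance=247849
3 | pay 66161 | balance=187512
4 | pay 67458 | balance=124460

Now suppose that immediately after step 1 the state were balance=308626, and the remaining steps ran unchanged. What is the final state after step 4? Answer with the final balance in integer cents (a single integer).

state after step 1 := balance=308626
2 | pay 62520 | balance=253358
3 | pay 66161 | balance=193150
4 | pay 67458 | balance=130231

130231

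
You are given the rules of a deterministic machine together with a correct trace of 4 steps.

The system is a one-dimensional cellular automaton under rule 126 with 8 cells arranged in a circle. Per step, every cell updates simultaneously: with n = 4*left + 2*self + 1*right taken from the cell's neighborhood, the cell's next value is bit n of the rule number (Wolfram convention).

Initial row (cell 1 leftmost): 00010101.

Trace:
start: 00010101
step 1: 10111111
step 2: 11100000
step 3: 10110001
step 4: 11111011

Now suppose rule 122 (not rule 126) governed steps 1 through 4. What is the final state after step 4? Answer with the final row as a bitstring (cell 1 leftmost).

(re-executing steps 1..4 under rule 122; state before step 1: 00010101)
step 1: 10101010
step 2: 01010101
step 3: 10101010
step 4: 01010101

01010101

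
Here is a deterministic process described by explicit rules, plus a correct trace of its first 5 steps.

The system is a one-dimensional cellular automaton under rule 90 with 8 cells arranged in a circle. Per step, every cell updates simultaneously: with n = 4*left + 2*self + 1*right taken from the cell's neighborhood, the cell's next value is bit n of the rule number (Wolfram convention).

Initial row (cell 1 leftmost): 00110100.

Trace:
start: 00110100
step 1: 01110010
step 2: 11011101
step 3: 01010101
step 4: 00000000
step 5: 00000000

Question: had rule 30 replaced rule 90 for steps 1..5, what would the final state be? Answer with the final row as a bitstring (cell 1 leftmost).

00100010

(re-executing steps 1..5 under rule 30; state before step 1: 00110100)
step 1: 01100110
step 2: 11011101
step 3: 00010001
step 4: 10111011
step 5: 00100010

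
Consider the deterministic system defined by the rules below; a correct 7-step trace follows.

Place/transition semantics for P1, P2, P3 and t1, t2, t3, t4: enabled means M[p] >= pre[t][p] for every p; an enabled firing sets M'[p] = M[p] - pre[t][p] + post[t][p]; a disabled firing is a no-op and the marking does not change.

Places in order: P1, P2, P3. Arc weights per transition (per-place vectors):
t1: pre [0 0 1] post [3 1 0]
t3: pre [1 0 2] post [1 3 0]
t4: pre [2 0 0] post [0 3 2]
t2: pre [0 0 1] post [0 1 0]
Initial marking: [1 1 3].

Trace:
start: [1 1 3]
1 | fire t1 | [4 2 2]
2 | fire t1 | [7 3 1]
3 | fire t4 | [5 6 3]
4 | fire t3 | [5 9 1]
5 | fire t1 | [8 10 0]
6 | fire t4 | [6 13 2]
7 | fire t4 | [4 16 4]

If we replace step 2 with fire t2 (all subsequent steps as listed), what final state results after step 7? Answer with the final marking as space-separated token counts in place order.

1 16 4

(re-executing from step 2 with the substitution; state before step 2: [4 2 2])
2 | fire t2 | [4 3 1]
3 | fire t4 | [2 6 3]
4 | fire t3 | [2 9 1]
5 | fire t1 | [5 10 0]
6 | fire t4 | [3 13 2]
7 | fire t4 | [1 16 4]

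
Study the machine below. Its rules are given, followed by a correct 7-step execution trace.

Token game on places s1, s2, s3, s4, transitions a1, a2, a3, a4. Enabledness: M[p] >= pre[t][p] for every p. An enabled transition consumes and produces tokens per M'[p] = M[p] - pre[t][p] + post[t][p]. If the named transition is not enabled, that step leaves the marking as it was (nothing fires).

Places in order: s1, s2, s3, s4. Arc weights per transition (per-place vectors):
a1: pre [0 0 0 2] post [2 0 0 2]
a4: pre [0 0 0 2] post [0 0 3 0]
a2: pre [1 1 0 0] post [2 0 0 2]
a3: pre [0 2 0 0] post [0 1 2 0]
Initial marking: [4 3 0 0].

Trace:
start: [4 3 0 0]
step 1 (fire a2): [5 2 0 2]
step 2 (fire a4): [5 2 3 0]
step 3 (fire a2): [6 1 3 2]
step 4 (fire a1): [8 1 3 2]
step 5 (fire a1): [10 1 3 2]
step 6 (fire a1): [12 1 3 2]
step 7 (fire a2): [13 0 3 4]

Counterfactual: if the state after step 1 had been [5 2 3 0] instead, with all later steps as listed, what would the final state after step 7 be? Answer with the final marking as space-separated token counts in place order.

13 0 3 4

state after step 1 := [5 2 3 0]
step 2 (fire a4): [5 2 3 0]
step 3 (fire a2): [6 1 3 2]
step 4 (fire a1): [8 1 3 2]
step 5 (fire a1): [10 1 3 2]
step 6 (fire a1): [12 1 3 2]
step 7 (fire a2): [13 0 3 4]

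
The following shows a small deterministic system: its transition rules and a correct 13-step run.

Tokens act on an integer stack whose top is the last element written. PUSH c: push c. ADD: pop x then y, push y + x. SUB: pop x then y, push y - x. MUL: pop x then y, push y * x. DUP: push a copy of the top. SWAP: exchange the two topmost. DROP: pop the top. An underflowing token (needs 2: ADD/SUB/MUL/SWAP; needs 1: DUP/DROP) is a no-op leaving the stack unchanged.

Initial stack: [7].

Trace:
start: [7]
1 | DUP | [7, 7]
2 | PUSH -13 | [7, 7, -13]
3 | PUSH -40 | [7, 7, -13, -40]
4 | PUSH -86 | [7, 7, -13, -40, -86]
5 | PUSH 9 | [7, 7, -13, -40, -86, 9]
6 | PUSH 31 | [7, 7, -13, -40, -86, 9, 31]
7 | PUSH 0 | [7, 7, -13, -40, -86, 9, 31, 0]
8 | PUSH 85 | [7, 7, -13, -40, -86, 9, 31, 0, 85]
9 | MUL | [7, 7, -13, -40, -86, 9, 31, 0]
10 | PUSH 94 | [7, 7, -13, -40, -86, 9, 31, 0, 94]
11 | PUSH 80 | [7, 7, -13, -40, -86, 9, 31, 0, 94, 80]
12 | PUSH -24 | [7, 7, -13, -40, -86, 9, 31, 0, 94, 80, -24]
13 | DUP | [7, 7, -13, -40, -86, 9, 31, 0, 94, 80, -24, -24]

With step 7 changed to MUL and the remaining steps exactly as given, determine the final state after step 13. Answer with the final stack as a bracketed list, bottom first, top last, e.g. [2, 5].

[7, 7, -13, -40, -86, 23715, 94, 80, -24, -24]

(re-executing from step 7 with the substitution; state before step 7: [7, 7, -13, -40, -86, 9, 31])
7 | MUL | [7, 7, -13, -40, -86, 279]
8 | PUSH 85 | [7, 7, -13, -40, -86, 279, 85]
9 | MUL | [7, 7, -13, -40, -86, 23715]
10 | PUSH 94 | [7, 7, -13, -40, -86, 23715, 94]
11 | PUSH 80 | [7, 7, -13, -40, -86, 23715, 94, 80]
12 | PUSH -24 | [7, 7, -13, -40, -86, 23715, 94, 80, -24]
13 | DUP | [7, 7, -13, -40, -86, 23715, 94, 80, -24, -24]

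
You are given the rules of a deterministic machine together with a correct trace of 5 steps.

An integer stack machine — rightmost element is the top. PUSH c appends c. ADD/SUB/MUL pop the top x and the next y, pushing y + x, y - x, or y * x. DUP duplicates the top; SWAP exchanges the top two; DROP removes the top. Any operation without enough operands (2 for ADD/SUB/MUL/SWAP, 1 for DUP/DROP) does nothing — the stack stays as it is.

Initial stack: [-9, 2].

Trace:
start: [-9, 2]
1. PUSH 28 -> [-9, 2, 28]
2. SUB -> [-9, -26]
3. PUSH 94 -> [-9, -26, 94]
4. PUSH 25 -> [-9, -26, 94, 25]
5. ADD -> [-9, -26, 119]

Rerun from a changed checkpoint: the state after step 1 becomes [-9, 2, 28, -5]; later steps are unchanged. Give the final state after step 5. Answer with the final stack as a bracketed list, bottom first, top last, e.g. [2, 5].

[-9, 2, 33, 119]

state after step 1 := [-9, 2, 28, -5]
2. SUB -> [-9, 2, 33]
3. PUSH 94 -> [-9, 2, 33, 94]
4. PUSH 25 -> [-9, 2, 33, 94, 25]
5. ADD -> [-9, 2, 33, 119]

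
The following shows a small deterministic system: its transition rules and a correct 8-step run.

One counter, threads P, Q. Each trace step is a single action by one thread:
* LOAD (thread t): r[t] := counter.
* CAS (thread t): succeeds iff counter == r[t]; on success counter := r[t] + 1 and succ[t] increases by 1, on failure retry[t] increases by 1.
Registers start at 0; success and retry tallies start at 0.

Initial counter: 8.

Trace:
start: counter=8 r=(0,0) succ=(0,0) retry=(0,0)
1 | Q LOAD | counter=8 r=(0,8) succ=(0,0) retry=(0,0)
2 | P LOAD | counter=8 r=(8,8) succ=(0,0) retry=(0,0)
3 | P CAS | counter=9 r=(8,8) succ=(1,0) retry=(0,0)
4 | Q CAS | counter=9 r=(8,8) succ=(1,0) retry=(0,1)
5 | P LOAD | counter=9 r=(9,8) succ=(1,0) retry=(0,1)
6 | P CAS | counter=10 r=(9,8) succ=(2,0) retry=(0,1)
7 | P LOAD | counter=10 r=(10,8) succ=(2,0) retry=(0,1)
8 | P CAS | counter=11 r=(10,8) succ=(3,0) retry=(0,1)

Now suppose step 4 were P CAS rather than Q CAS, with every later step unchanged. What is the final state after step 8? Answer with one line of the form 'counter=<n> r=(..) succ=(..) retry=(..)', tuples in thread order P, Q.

counter=11 r=(10,8) succ=(3,0) retry=(1,0)

(re-executing from step 4 with the substitution; state before step 4: counter=9 r=(8,8) succ=(1,0) retry=(0,0))
4 | P CAS | counter=9 r=(8,8) succ=(1,0) retry=(1,0)
5 | P LOAD | counter=9 r=(9,8) succ=(1,0) retry=(1,0)
6 | P CAS | counter=10 r=(9,8) succ=(2,0) retry=(1,0)
7 | P LOAD | counter=10 r=(10,8) succ=(2,0) retry=(1,0)
8 | P CAS | counter=11 r=(10,8) succ=(3,0) retry=(1,0)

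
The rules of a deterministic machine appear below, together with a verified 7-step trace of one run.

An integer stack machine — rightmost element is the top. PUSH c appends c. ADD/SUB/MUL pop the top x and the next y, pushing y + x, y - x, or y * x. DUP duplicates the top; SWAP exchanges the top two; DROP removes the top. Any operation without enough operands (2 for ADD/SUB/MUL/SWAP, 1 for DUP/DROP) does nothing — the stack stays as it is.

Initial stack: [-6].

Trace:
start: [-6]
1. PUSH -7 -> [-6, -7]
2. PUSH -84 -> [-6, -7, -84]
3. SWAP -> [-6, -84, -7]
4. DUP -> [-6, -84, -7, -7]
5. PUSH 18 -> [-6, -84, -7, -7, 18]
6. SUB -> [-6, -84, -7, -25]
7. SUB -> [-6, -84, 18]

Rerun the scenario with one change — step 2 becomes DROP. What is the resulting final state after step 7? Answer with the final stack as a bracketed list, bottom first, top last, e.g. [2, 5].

(re-executing from step 2 with the substitution; state before step 2: [-6, -7])
2. DROP -> [-6]
3. SWAP -> [-6]
4. DUP -> [-6, -6]
5. PUSH 18 -> [-6, -6, 18]
6. SUB -> [-6, -24]
7. SUB -> [18]

[18]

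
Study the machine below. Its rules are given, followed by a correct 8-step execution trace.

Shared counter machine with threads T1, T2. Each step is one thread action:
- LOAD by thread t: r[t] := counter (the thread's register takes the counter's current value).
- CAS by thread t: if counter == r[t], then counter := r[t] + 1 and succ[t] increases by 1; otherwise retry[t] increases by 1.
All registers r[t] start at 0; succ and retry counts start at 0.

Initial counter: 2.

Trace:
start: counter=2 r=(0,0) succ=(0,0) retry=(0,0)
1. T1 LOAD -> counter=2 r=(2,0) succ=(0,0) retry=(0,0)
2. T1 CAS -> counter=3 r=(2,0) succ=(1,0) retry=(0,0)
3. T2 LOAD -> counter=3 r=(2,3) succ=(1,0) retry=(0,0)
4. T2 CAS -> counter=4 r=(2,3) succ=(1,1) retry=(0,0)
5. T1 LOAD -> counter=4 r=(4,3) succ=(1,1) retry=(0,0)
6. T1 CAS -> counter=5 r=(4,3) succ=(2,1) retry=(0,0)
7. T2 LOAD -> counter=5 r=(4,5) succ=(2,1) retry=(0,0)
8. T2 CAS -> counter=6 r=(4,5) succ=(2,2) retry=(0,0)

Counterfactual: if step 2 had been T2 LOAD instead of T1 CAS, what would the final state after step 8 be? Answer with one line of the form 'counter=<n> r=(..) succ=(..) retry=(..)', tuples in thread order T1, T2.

counter=5 r=(3,4) succ=(1,2) retry=(0,0)

(re-executing from step 2 with the substitution; state before step 2: counter=2 r=(2,0) succ=(0,0) retry=(0,0))
2. T2 LOAD -> counter=2 r=(2,2) succ=(0,0) retry=(0,0)
3. T2 LOAD -> counter=2 r=(2,2) succ=(0,0) retry=(0,0)
4. T2 CAS -> counter=3 r=(2,2) succ=(0,1) retry=(0,0)
5. T1 LOAD -> counter=3 r=(3,2) succ=(0,1) retry=(0,0)
6. T1 CAS -> counter=4 r=(3,2) succ=(1,1) retry=(0,0)
7. T2 LOAD -> counter=4 r=(3,4) succ=(1,1) retry=(0,0)
8. T2 CAS -> counter=5 r=(3,4) succ=(1,2) retry=(0,0)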